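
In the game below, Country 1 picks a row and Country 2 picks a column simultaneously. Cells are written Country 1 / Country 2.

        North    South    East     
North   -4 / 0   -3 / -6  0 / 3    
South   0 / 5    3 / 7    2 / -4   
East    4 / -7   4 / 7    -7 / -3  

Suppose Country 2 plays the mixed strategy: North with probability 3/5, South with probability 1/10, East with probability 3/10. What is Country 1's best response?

South

Compute Country 1's expected payoff from each pure strategy against the given mix.
North: (3/5)·(-4) + (1/10)·(-3) + (3/10)·0 = -27/10
South: (3/5)·0 + (1/10)·3 + (3/10)·2 = 9/10
East: (3/5)·4 + (1/10)·4 + (3/10)·(-7) = 7/10
Highest expected payoff is 9/10, from South.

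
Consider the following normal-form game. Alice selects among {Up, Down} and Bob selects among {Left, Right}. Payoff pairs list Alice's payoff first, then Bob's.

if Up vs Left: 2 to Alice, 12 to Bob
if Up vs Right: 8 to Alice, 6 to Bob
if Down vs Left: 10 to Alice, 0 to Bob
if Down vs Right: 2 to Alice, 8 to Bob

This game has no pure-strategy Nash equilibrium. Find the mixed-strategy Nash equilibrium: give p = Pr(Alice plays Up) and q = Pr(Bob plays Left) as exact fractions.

p = 4/7, q = 3/7

In a mixed NE each player is indifferent between their pure strategies, so the opponent's mix sets the indifference.
Bob indifferent between Left and Right: p·12 + (1−p)·0 = p·6 + (1−p)·8 ⟹ 0 + 12p = 8 + (-2)p ⟹ p = 4/7.
Alice indifferent between Up and Down: q·2 + (1−q)·8 = q·10 + (1−q)·2 ⟹ 8 + (-6)q = 2 + 8q ⟹ q = 3/7.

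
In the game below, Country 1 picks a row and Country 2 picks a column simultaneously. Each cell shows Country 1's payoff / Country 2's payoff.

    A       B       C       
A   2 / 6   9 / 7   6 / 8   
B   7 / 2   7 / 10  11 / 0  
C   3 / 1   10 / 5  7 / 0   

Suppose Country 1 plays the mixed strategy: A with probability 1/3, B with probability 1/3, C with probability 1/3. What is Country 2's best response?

Country 2's best reply maximizes expected payoff against the mix.
A: (1/3)·6 + (1/3)·2 + (1/3)·1 = 3
B: (1/3)·7 + (1/3)·10 + (1/3)·5 = 22/3
C: (1/3)·8 + (1/3)·0 + (1/3)·0 = 8/3
Highest expected payoff is 22/3, from B.

B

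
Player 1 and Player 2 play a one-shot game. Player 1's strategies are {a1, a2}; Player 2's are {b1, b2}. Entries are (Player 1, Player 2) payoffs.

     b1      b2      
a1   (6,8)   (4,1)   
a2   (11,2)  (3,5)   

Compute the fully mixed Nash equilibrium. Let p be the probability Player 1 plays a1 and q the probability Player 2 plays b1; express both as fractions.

Each player's mixing probability is pinned down by making the *other* player indifferent.
Player 2 indifferent between b1 and b2: p·8 + (1−p)·2 = p·1 + (1−p)·5 ⟹ 2 + 6p = 5 + (-4)p ⟹ p = 3/10.
Player 1 indifferent between a1 and a2: q·6 + (1−q)·4 = q·11 + (1−q)·3 ⟹ 4 + 2q = 3 + 8q ⟹ q = 1/6.

p = 3/10, q = 1/6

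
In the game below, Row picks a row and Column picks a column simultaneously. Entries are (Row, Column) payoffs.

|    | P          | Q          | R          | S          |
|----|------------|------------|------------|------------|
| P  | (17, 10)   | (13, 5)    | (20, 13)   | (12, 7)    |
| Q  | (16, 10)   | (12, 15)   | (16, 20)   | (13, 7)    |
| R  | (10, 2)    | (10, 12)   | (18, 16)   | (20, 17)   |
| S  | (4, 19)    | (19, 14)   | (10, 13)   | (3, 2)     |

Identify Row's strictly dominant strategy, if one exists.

Check whether one of Row's strategies beats all alternatives regardless of what the opponent does.
P is not dominant: against Q, S gives 19 > 13.
Q is not dominant: against P, P gives 17 > 16.
R is not dominant: against P, P gives 17 > 10.
S is not dominant: against P, P gives 17 > 4.
No single strategy is best against every opponent action.

None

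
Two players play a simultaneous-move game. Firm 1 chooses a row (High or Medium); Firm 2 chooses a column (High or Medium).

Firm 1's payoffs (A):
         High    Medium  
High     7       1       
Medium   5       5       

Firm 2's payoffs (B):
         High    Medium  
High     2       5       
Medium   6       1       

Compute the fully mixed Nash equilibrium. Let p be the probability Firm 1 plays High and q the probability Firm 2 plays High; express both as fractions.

Each player's mixing probability is pinned down by making the *other* player indifferent.
Firm 2 indifferent between High and Medium: p·2 + (1−p)·6 = p·5 + (1−p)·1 ⟹ 6 + (-4)p = 1 + 4p ⟹ p = 5/8.
Firm 1 indifferent between High and Medium: q·7 + (1−q)·1 = q·5 + (1−q)·5 ⟹ 1 + 6q = 5 + 0q ⟹ q = 2/3.

p = 5/8, q = 2/3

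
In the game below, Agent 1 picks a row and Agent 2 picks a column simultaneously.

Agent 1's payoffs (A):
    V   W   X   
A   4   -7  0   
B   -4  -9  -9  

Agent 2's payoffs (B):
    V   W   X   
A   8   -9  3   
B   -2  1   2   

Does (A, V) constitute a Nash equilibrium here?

Holding Agent 2 at V: Agent 1 gets 4 from A, versus -4 from B. No profitable deviation for Agent 1.
Holding Agent 1 at A: Agent 2 gets 8 from V, versus -9 from W, 3 from X. No profitable deviation for Agent 2 either.

Yes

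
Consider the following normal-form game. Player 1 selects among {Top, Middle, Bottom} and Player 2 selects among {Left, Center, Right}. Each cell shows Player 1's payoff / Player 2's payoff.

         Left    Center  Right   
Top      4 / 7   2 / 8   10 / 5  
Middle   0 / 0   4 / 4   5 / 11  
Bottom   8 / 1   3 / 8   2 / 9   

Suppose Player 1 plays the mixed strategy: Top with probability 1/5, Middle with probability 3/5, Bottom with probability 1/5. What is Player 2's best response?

Right

Player 2's best reply maximizes expected payoff against the mix.
Left: (1/5)·7 + (3/5)·0 + (1/5)·1 = 8/5
Center: (1/5)·8 + (3/5)·4 + (1/5)·8 = 28/5
Right: (1/5)·5 + (3/5)·11 + (1/5)·9 = 47/5
Highest expected payoff is 47/5, from Right.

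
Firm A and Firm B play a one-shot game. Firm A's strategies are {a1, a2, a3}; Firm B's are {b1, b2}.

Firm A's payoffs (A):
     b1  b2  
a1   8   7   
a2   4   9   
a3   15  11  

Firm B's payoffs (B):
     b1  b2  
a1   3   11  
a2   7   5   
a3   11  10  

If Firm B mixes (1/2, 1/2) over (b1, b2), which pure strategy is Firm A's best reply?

Compute Firm A's expected payoff from each pure strategy against the given mix.
a1: (1/2)·8 + (1/2)·7 = 15/2
a2: (1/2)·4 + (1/2)·9 = 13/2
a3: (1/2)·15 + (1/2)·11 = 13
Highest expected payoff is 13, from a3.

a3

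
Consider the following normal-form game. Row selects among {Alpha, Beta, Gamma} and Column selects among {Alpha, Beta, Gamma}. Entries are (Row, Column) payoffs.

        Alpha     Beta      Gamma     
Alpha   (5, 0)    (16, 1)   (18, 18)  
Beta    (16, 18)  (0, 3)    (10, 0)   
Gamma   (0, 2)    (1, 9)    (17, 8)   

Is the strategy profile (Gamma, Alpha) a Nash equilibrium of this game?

Holding Column at Alpha: Row gets 0 from Gamma but could get 16 by switching to Beta. Row has a profitable deviation.

No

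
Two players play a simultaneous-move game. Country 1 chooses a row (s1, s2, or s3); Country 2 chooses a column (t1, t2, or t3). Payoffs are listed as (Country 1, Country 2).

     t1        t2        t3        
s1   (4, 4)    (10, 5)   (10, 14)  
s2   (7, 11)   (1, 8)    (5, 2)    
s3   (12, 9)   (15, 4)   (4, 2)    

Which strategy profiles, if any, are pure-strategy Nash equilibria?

(s1, t3) and (s3, t1)

Find each player's best response to every opponent strategy; NE are the intersections.
Country 1's best responses — vs t1: s3 (payoff 12); vs t2: s3 (payoff 15); vs t3: s1 (payoff 10).
Country 2's best responses — vs s1: t3 (payoff 14); vs s2: t1 (payoff 11); vs s3: t1 (payoff 9).
Mutual best responses occur at (s1, t3) and (s3, t1); at each, neither player gains by switching.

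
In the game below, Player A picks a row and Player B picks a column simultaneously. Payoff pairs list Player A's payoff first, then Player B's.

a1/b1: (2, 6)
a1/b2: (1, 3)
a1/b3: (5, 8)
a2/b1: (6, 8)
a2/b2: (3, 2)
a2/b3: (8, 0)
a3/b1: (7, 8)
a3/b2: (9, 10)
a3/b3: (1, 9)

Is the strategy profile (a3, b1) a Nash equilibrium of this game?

No

Holding Player B at b1: Player A gets 7 from a3, versus 2 from a1, 6 from a2. No profitable deviation for Player A.
Holding Player A at a3: Player B gets 8 from b1 but could get 10 by switching to b2. Player B has a profitable deviation.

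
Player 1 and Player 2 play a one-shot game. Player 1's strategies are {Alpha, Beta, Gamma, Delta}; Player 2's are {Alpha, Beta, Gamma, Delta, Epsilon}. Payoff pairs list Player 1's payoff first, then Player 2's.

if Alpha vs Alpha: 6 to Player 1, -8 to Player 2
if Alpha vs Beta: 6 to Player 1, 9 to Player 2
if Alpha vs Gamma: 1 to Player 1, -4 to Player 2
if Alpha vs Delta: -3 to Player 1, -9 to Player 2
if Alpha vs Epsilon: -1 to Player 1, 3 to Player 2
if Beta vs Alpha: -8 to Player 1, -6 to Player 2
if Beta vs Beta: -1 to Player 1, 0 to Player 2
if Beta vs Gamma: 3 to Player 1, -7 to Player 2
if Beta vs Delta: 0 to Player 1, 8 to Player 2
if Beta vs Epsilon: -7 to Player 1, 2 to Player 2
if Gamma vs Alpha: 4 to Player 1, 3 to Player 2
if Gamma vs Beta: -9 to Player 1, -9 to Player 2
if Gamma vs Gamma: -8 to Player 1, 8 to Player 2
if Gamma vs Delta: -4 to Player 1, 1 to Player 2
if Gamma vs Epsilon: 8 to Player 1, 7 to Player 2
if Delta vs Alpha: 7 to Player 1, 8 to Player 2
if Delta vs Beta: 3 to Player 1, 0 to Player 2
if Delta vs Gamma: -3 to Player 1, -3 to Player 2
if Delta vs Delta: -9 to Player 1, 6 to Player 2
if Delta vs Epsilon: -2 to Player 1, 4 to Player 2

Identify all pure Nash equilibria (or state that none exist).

(Alpha, Beta), (Beta, Delta), and (Delta, Alpha)

Find each player's best response to every opponent strategy; NE are the intersections.
Player 1's best responses — vs Alpha: Delta (payoff 7); vs Beta: Alpha (payoff 6); vs Gamma: Beta (payoff 3); vs Delta: Beta (payoff 0); vs Epsilon: Gamma (payoff 8).
Player 2's best responses — vs Alpha: Beta (payoff 9); vs Beta: Delta (payoff 8); vs Gamma: Gamma (payoff 8); vs Delta: Alpha (payoff 8).
Mutual best responses occur at (Alpha, Beta), (Beta, Delta), and (Delta, Alpha); at each, neither player gains by switching.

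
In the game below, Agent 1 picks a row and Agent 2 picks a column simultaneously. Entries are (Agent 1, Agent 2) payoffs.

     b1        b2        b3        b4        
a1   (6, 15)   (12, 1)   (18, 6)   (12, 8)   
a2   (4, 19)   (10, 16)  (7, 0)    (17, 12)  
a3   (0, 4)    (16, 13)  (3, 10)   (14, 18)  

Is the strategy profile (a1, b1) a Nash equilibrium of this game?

Yes

Holding Agent 2 at b1: Agent 1 gets 6 from a1, versus 4 from a2, 0 from a3. No profitable deviation for Agent 1.
Holding Agent 1 at a1: Agent 2 gets 15 from b1, versus 1 from b2, 6 from b3, 8 from b4. No profitable deviation for Agent 2 either.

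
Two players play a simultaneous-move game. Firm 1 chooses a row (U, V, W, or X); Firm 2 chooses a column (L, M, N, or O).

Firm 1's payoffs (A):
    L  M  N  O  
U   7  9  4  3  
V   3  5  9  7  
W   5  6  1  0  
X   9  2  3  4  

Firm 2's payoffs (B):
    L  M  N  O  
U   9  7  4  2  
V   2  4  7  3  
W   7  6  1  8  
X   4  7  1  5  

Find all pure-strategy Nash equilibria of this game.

Find each player's best response to every opponent strategy; NE are the intersections.
Firm 1's best responses — vs L: X (payoff 9); vs M: U (payoff 9); vs N: V (payoff 9); vs O: V (payoff 7).
Firm 2's best responses — vs U: L (payoff 9); vs V: N (payoff 7); vs W: O (payoff 8); vs X: M (payoff 7).
The only mutual best response is (V, N); neither player gains by switching there.

(V, N)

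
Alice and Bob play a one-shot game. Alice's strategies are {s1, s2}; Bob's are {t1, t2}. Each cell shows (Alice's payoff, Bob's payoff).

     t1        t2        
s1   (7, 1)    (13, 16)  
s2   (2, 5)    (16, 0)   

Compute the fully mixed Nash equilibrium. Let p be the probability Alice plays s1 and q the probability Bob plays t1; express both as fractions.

In a mixed NE each player is indifferent between their pure strategies, so the opponent's mix sets the indifference.
Bob indifferent between t1 and t2: p·1 + (1−p)·5 = p·16 + (1−p)·0 ⟹ 5 + (-4)p = 0 + 16p ⟹ p = 1/4.
Alice indifferent between s1 and s2: q·7 + (1−q)·13 = q·2 + (1−q)·16 ⟹ 13 + (-6)q = 16 + (-14)q ⟹ q = 3/8.

p = 1/4, q = 3/8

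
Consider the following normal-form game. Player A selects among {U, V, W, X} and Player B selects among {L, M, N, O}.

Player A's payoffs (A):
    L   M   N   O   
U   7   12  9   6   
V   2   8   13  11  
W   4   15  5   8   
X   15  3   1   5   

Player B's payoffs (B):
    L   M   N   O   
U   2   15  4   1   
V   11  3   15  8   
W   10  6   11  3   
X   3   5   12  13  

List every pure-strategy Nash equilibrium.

(V, N)

A profile is a Nash equilibrium when each player is best-responding to the other.
Player A's best responses — vs L: X (payoff 15); vs M: W (payoff 15); vs N: V (payoff 13); vs O: V (payoff 11).
Player B's best responses — vs U: M (payoff 15); vs V: N (payoff 15); vs W: N (payoff 11); vs X: O (payoff 13).
The only mutual best response is (V, N); neither player gains by switching there.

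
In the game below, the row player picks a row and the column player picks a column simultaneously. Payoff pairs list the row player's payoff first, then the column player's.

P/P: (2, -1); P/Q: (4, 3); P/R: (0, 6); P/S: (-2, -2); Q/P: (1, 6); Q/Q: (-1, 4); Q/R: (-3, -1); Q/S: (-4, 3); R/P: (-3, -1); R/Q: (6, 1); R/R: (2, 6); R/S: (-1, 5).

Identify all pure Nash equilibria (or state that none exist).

Check mutual best responses: a cell is a NE iff neither player can gain by unilaterally deviating.
The row player's best responses — vs P: P (payoff 2); vs Q: R (payoff 6); vs R: R (payoff 2); vs S: R (payoff -1).
The column player's best responses — vs P: R (payoff 6); vs Q: P (payoff 6); vs R: R (payoff 6).
The only mutual best response is (R, R); neither player gains by switching there.

(R, R)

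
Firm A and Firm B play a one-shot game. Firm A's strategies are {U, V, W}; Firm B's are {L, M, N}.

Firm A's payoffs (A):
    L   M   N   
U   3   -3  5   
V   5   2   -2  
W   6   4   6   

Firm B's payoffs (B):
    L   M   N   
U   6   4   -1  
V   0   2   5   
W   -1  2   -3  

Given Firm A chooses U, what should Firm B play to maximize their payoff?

L

With Firm A fixed at U, Firm B's payoffs are: L → 6, M → 4, N → -1.
The maximum is 6, achieved by L.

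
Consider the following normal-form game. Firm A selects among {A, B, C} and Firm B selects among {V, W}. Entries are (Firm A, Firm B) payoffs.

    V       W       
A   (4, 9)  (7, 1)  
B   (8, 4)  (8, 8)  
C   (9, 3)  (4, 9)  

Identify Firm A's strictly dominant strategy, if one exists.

A strategy is strictly dominant if it gives Firm A a strictly higher payoff than every other strategy, against every choice by the opponent.
A is not dominant: against V, B gives 8 > 4.
B is not dominant: against V, C gives 9 > 8.
C is not dominant: against W, A gives 7 > 4.
No single strategy is best against every opponent action.

No strictly dominant strategy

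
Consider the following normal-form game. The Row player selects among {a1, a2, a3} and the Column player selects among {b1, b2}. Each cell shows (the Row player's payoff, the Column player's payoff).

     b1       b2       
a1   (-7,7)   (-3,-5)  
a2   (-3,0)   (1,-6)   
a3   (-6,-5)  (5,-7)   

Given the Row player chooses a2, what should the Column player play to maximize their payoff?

With the Row player fixed at a2, the Column player's payoffs are: b1 → 0, b2 → -6.
The maximum is 0, achieved by b1.

b1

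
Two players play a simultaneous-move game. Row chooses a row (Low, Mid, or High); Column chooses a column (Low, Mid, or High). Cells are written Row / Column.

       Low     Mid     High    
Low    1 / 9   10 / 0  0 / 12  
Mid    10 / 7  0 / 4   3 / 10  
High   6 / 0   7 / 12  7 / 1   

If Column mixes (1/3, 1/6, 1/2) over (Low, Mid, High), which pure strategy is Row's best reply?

High

Compute Row's expected payoff from each pure strategy against the given mix.
Low: (1/3)·1 + (1/6)·10 + (1/2)·0 = 2
Mid: (1/3)·10 + (1/6)·0 + (1/2)·3 = 29/6
High: (1/3)·6 + (1/6)·7 + (1/2)·7 = 20/3
Highest expected payoff is 20/3, from High.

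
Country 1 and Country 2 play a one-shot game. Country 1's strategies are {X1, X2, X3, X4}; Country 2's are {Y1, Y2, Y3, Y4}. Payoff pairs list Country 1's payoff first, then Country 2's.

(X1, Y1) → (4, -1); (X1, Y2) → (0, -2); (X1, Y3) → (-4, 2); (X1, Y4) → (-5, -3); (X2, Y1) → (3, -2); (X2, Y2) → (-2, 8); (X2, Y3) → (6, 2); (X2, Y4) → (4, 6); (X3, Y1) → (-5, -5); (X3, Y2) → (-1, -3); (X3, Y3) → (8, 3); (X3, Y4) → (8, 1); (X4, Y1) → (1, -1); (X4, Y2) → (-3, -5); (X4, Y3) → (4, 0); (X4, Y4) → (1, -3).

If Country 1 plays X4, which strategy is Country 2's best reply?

With Country 1 fixed at X4, Country 2's payoffs are: Y1 → -1, Y2 → -5, Y3 → 0, Y4 → -3.
The maximum is 0, achieved by Y3.

Y3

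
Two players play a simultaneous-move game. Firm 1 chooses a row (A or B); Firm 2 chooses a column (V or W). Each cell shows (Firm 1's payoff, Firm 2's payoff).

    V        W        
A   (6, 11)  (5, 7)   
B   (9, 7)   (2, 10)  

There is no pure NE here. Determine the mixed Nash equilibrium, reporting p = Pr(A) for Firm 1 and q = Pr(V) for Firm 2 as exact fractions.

Each player's mixing probability is pinned down by making the *other* player indifferent.
Firm 2 indifferent between V and W: p·11 + (1−p)·7 = p·7 + (1−p)·10 ⟹ 7 + 4p = 10 + (-3)p ⟹ p = 3/7.
Firm 1 indifferent between A and B: q·6 + (1−q)·5 = q·9 + (1−q)·2 ⟹ 5 + 1q = 2 + 7q ⟹ q = 1/2.

p = 3/7, q = 1/2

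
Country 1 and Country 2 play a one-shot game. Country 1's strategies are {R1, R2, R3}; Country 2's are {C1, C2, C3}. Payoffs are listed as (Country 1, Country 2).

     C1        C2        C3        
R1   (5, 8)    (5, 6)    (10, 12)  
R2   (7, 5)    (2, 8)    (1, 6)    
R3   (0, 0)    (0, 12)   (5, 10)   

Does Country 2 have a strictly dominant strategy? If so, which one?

Check whether one of Country 2's strategies beats all alternatives regardless of what the opponent does.
C1 is not dominant: against R1, C3 gives 12 > 8.
C2 is not dominant: against R1, C1 gives 8 > 6.
C3 is not dominant: against R2, C2 gives 8 > 6.
No single strategy is best against every opponent action.

None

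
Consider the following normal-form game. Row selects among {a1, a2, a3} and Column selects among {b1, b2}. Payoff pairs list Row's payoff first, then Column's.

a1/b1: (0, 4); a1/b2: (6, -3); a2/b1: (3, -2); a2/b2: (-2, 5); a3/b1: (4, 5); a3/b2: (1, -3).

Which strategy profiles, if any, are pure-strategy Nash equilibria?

(a3, b1)

Check mutual best responses: a cell is a NE iff neither player can gain by unilaterally deviating.
Row's best responses — vs b1: a3 (payoff 4); vs b2: a1 (payoff 6).
Column's best responses — vs a1: b1 (payoff 4); vs a2: b2 (payoff 5); vs a3: b1 (payoff 5).
The only mutual best response is (a3, b1); neither player gains by switching there.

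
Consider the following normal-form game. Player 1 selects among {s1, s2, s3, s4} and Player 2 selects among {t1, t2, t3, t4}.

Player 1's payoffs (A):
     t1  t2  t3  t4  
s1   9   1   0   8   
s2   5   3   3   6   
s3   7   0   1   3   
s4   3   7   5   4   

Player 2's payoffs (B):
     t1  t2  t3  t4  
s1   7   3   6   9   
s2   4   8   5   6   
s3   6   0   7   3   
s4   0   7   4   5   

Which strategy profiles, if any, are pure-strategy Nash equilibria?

Find each player's best response to every opponent strategy; NE are the intersections.
Player 1's best responses — vs t1: s1 (payoff 9); vs t2: s4 (payoff 7); vs t3: s4 (payoff 5); vs t4: s1 (payoff 8).
Player 2's best responses — vs s1: t4 (payoff 9); vs s2: t2 (payoff 8); vs s3: t3 (payoff 7); vs s4: t2 (payoff 7).
Mutual best responses occur at (s1, t4) and (s4, t2); at each, neither player gains by switching.

(s1, t4) and (s4, t2)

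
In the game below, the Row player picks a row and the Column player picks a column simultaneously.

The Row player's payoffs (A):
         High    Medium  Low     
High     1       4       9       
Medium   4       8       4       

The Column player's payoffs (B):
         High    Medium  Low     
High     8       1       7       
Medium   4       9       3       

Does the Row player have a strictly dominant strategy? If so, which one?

No strictly dominant strategy

Check whether one of the Row player's strategies beats all alternatives regardless of what the opponent does.
High is not dominant: against High, Medium gives 4 > 1.
Medium is not dominant: against Low, High gives 9 > 4.
No single strategy is best against every opponent action.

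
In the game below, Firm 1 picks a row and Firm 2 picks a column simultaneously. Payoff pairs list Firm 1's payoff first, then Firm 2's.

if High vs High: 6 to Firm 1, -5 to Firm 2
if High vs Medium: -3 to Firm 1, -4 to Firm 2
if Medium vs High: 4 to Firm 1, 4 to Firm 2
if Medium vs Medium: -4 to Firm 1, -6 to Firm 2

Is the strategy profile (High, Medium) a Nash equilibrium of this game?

Holding Firm 2 at Medium: Firm 1 gets -3 from High, versus -4 from Medium. No profitable deviation for Firm 1.
Holding Firm 1 at High: Firm 2 gets -4 from Medium, versus -5 from High. No profitable deviation for Firm 2 either.

Yes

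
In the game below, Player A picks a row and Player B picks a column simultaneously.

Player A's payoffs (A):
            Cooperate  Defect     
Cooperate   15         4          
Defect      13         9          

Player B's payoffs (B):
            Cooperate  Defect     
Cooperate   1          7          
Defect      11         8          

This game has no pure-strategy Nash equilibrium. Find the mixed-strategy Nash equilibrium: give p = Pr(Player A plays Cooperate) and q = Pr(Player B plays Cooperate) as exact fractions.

p = 1/3, q = 5/7

In a mixed NE each player is indifferent between their pure strategies, so the opponent's mix sets the indifference.
Player B indifferent between Cooperate and Defect: p·1 + (1−p)·11 = p·7 + (1−p)·8 ⟹ 11 + (-10)p = 8 + (-1)p ⟹ p = 1/3.
Player A indifferent between Cooperate and Defect: q·15 + (1−q)·4 = q·13 + (1−q)·9 ⟹ 4 + 11q = 9 + 4q ⟹ q = 5/7.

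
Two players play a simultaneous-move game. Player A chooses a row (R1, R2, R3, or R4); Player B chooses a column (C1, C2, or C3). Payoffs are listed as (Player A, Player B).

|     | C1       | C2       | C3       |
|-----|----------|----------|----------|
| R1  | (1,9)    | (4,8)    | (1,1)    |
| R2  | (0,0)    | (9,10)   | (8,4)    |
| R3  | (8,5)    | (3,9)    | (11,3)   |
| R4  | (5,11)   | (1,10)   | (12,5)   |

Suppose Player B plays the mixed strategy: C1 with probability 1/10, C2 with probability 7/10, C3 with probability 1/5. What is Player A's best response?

R2

Compute Player A's expected payoff from each pure strategy against the given mix.
R1: (1/10)·1 + (7/10)·4 + (1/5)·1 = 31/10
R2: (1/10)·0 + (7/10)·9 + (1/5)·8 = 79/10
R3: (1/10)·8 + (7/10)·3 + (1/5)·11 = 51/10
R4: (1/10)·5 + (7/10)·1 + (1/5)·12 = 18/5
Highest expected payoff is 79/10, from R2.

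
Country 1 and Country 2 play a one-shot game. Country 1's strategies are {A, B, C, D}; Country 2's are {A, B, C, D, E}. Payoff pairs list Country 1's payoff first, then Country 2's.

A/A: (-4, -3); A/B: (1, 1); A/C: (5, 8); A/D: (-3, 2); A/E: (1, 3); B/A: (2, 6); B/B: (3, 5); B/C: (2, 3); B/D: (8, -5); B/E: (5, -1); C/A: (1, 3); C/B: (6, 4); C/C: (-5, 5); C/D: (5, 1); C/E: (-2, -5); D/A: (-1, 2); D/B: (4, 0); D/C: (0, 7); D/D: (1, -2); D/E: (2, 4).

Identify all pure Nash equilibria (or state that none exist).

Find each player's best response to every opponent strategy; NE are the intersections.
Country 1's best responses — vs A: B (payoff 2); vs B: C (payoff 6); vs C: A (payoff 5); vs D: B (payoff 8); vs E: B (payoff 5).
Country 2's best responses — vs A: C (payoff 8); vs B: A (payoff 6); vs C: C (payoff 5); vs D: C (payoff 7).
Mutual best responses occur at (A, C) and (B, A); at each, neither player gains by switching.

(A, C) and (B, A)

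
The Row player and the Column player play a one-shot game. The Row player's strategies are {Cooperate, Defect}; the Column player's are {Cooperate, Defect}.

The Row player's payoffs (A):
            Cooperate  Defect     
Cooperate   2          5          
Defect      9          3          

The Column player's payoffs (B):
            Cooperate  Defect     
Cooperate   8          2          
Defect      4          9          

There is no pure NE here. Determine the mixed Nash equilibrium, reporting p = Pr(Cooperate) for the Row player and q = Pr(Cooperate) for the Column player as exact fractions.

Each player's mixing probability is pinned down by making the *other* player indifferent.
The Column player indifferent between Cooperate and Defect: p·8 + (1−p)·4 = p·2 + (1−p)·9 ⟹ 4 + 4p = 9 + (-7)p ⟹ p = 5/11.
The Row player indifferent between Cooperate and Defect: q·2 + (1−q)·5 = q·9 + (1−q)·3 ⟹ 5 + (-3)q = 3 + 6q ⟹ q = 2/9.

p = 5/11, q = 2/9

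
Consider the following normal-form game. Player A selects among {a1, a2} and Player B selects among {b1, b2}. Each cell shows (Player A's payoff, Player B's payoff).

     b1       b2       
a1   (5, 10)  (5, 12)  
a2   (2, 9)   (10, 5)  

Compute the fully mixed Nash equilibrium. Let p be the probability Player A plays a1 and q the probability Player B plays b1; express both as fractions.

p = 2/3, q = 5/8

In a mixed NE each player is indifferent between their pure strategies, so the opponent's mix sets the indifference.
Player B indifferent between b1 and b2: p·10 + (1−p)·9 = p·12 + (1−p)·5 ⟹ 9 + 1p = 5 + 7p ⟹ p = 2/3.
Player A indifferent between a1 and a2: q·5 + (1−q)·5 = q·2 + (1−q)·10 ⟹ 5 + 0q = 10 + (-8)q ⟹ q = 5/8.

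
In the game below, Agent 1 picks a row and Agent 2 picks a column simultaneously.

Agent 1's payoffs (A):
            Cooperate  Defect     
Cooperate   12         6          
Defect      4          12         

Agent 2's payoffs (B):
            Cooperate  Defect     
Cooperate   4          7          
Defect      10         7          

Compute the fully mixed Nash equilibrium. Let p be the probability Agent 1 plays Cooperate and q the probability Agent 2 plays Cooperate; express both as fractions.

p = 1/2, q = 3/7

Each player's mixing probability is pinned down by making the *other* player indifferent.
Agent 2 indifferent between Cooperate and Defect: p·4 + (1−p)·10 = p·7 + (1−p)·7 ⟹ 10 + (-6)p = 7 + 0p ⟹ p = 1/2.
Agent 1 indifferent between Cooperate and Defect: q·12 + (1−q)·6 = q·4 + (1−q)·12 ⟹ 6 + 6q = 12 + (-8)q ⟹ q = 3/7.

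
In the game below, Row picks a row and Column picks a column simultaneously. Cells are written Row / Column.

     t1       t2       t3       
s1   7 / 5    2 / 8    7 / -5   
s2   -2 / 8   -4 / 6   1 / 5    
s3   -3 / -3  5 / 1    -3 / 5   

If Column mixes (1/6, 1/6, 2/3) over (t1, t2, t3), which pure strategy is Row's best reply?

s1

Row's best reply maximizes expected payoff against the mix.
s1: (1/6)·7 + (1/6)·2 + (2/3)·7 = 37/6
s2: (1/6)·(-2) + (1/6)·(-4) + (2/3)·1 = -1/3
s3: (1/6)·(-3) + (1/6)·5 + (2/3)·(-3) = -5/3
Highest expected payoff is 37/6, from s1.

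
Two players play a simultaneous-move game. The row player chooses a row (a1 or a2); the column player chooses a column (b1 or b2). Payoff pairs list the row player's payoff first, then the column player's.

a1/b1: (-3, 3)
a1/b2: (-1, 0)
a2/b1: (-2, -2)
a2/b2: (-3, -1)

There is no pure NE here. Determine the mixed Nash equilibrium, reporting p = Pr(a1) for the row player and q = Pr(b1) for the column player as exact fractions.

In a mixed NE each player is indifferent between their pure strategies, so the opponent's mix sets the indifference.
The column player indifferent between b1 and b2: p·3 + (1−p)·(-2) = p·0 + (1−p)·(-1) ⟹ (-2) + 5p = (-1) + 1p ⟹ p = 1/4.
The row player indifferent between a1 and a2: q·(-3) + (1−q)·(-1) = q·(-2) + (1−q)·(-3) ⟹ (-1) + (-2)q = (-3) + 1q ⟹ q = 2/3.

p = 1/4, q = 2/3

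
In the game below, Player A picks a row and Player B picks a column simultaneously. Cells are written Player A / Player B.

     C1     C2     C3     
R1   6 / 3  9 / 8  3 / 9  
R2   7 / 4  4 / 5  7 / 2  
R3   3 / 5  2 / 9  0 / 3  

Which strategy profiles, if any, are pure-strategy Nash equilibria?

Find each player's best response to every opponent strategy; NE are the intersections.
Player A's best responses — vs C1: R2 (payoff 7); vs C2: R1 (payoff 9); vs C3: R2 (payoff 7).
Player B's best responses — vs R1: C3 (payoff 9); vs R2: C2 (payoff 5); vs R3: C2 (payoff 9).
No cell has both players best-responding. For instance, Player A's best reply to C1 is R2, but against R2 Player B prefers C2 over C1.

None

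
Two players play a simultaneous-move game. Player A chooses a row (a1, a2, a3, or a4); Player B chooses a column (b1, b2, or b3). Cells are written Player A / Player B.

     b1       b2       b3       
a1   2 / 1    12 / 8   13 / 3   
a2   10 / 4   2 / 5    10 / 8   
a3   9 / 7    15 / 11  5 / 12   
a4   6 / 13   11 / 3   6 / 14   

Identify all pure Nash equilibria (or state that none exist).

A profile is a Nash equilibrium when each player is best-responding to the other.
Player A's best responses — vs b1: a2 (payoff 10); vs b2: a3 (payoff 15); vs b3: a1 (payoff 13).
Player B's best responses — vs a1: b2 (payoff 8); vs a2: b3 (payoff 8); vs a3: b3 (payoff 12); vs a4: b3 (payoff 14).
No cell has both players best-responding. For instance, Player A's best reply to b1 is a2, but against a2 Player B prefers b3 over b1.

None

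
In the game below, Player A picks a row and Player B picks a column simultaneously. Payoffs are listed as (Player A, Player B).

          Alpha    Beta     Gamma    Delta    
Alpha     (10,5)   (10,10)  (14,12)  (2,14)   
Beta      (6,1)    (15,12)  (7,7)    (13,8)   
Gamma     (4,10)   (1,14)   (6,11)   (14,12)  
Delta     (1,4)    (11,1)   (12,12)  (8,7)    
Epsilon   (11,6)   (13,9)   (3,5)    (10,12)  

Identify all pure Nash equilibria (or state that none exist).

Check mutual best responses: a cell is a NE iff neither player can gain by unilaterally deviating.
Player A's best responses — vs Alpha: Epsilon (payoff 11); vs Beta: Beta (payoff 15); vs Gamma: Alpha (payoff 14); vs Delta: Gamma (payoff 14).
Player B's best responses — vs Alpha: Delta (payoff 14); vs Beta: Beta (payoff 12); vs Gamma: Beta (payoff 14); vs Delta: Gamma (payoff 12); vs Epsilon: Delta (payoff 12).
The only mutual best response is (Beta, Beta); neither player gains by switching there.

(Beta, Beta)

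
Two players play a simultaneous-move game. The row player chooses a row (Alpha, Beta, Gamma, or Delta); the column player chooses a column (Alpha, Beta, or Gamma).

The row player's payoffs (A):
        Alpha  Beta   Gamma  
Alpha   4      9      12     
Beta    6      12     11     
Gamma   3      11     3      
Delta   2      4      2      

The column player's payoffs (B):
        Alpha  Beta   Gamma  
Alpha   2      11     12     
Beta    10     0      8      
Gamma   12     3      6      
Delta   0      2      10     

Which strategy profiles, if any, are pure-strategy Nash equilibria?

Find each player's best response to every opponent strategy; NE are the intersections.
The row player's best responses — vs Alpha: Beta (payoff 6); vs Beta: Beta (payoff 12); vs Gamma: Alpha (payoff 12).
The column player's best responses — vs Alpha: Gamma (payoff 12); vs Beta: Alpha (payoff 10); vs Gamma: Alpha (payoff 12); vs Delta: Gamma (payoff 10).
Mutual best responses occur at (Alpha, Gamma) and (Beta, Alpha); at each, neither player gains by switching.

(Alpha, Gamma) and (Beta, Alpha)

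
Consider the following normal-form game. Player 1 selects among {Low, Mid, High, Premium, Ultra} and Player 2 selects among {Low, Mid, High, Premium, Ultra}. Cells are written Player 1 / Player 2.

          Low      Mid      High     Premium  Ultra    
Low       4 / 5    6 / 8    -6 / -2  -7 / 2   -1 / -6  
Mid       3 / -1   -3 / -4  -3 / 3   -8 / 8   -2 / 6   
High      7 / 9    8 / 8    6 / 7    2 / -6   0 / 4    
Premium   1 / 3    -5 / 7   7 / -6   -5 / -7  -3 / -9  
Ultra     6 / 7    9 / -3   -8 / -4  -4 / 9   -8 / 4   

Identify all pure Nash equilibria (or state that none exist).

A profile is a Nash equilibrium when each player is best-responding to the other.
Player 1's best responses — vs Low: High (payoff 7); vs Mid: Ultra (payoff 9); vs High: Premium (payoff 7); vs Premium: High (payoff 2); vs Ultra: High (payoff 0).
Player 2's best responses — vs Low: Mid (payoff 8); vs Mid: Premium (payoff 8); vs High: Low (payoff 9); vs Premium: Mid (payoff 7); vs Ultra: Premium (payoff 9).
The only mutual best response is (High, Low); neither player gains by switching there.

(High, Low)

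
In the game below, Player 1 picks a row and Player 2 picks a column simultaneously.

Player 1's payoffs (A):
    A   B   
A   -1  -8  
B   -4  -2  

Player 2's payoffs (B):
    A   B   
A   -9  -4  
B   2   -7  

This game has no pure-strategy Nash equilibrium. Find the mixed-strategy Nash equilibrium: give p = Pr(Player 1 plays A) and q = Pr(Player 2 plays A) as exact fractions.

p = 9/14, q = 2/3

In a mixed NE each player is indifferent between their pure strategies, so the opponent's mix sets the indifference.
Player 2 indifferent between A and B: p·(-9) + (1−p)·2 = p·(-4) + (1−p)·(-7) ⟹ 2 + (-11)p = (-7) + 3p ⟹ p = 9/14.
Player 1 indifferent between A and B: q·(-1) + (1−q)·(-8) = q·(-4) + (1−q)·(-2) ⟹ (-8) + 7q = (-2) + (-2)q ⟹ q = 2/3.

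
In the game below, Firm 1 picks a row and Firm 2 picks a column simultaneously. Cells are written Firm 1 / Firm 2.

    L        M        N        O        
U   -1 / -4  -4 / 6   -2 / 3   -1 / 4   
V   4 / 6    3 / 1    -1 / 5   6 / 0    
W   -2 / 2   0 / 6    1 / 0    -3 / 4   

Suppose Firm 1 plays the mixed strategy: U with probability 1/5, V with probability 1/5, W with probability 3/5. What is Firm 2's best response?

M

Compute Firm 2's expected payoff from each pure strategy against the given mix.
L: (1/5)·(-4) + (1/5)·6 + (3/5)·2 = 8/5
M: (1/5)·6 + (1/5)·1 + (3/5)·6 = 5
N: (1/5)·3 + (1/5)·5 + (3/5)·0 = 8/5
O: (1/5)·4 + (1/5)·0 + (3/5)·4 = 16/5
Highest expected payoff is 5, from M.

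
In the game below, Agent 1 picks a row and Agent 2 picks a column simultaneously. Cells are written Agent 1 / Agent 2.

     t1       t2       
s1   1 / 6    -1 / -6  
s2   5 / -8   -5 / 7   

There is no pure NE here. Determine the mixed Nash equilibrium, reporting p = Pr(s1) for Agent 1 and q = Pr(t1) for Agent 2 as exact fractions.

Each player's mixing probability is pinned down by making the *other* player indifferent.
Agent 2 indifferent between t1 and t2: p·6 + (1−p)·(-8) = p·(-6) + (1−p)·7 ⟹ (-8) + 14p = 7 + (-13)p ⟹ p = 5/9.
Agent 1 indifferent between s1 and s2: q·1 + (1−q)·(-1) = q·5 + (1−q)·(-5) ⟹ (-1) + 2q = (-5) + 10q ⟹ q = 1/2.

p = 5/9, q = 1/2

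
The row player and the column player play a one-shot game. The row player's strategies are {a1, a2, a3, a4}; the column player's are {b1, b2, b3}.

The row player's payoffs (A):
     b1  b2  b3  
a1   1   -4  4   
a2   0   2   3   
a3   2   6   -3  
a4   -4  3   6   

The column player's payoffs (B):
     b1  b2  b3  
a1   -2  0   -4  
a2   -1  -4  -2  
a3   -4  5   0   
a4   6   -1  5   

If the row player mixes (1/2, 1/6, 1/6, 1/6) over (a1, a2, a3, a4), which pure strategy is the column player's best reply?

b2

The column player's best reply maximizes expected payoff against the mix.
b1: (1/2)·(-2) + (1/6)·(-1) + (1/6)·(-4) + (1/6)·6 = -5/6
b2: (1/2)·0 + (1/6)·(-4) + (1/6)·5 + (1/6)·(-1) = 0
b3: (1/2)·(-4) + (1/6)·(-2) + (1/6)·0 + (1/6)·5 = -3/2
Highest expected payoff is 0, from b2.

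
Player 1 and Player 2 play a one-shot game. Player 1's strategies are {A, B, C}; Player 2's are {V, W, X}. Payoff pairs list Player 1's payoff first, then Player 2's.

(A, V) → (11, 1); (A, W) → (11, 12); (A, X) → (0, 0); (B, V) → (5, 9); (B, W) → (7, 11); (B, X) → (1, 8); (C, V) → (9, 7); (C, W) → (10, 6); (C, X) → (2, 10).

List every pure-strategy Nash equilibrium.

A profile is a Nash equilibrium when each player is best-responding to the other.
Player 1's best responses — vs V: A (payoff 11); vs W: A (payoff 11); vs X: C (payoff 2).
Player 2's best responses — vs A: W (payoff 12); vs B: W (payoff 11); vs C: X (payoff 10).
Mutual best responses occur at (A, W) and (C, X); at each, neither player gains by switching.

(A, W) and (C, X)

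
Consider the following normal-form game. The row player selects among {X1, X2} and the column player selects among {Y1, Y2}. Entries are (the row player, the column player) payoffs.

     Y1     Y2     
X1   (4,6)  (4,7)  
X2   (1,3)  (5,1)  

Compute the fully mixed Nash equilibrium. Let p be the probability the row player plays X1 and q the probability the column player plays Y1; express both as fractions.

p = 2/3, q = 1/4

Each player's mixing probability is pinned down by making the *other* player indifferent.
The column player indifferent between Y1 and Y2: p·6 + (1−p)·3 = p·7 + (1−p)·1 ⟹ 3 + 3p = 1 + 6p ⟹ p = 2/3.
The row player indifferent between X1 and X2: q·4 + (1−q)·4 = q·1 + (1−q)·5 ⟹ 4 + 0q = 5 + (-4)q ⟹ q = 1/4.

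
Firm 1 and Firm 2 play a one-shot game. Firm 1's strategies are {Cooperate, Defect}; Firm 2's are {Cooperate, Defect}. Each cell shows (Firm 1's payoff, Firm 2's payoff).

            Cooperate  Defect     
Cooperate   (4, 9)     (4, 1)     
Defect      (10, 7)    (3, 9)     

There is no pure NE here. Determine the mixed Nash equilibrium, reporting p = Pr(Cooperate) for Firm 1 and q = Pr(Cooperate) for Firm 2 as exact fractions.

In a mixed NE each player is indifferent between their pure strategies, so the opponent's mix sets the indifference.
Firm 2 indifferent between Cooperate and Defect: p·9 + (1−p)·7 = p·1 + (1−p)·9 ⟹ 7 + 2p = 9 + (-8)p ⟹ p = 1/5.
Firm 1 indifferent between Cooperate and Defect: q·4 + (1−q)·4 = q·10 + (1−q)·3 ⟹ 4 + 0q = 3 + 7q ⟹ q = 1/7.

p = 1/5, q = 1/7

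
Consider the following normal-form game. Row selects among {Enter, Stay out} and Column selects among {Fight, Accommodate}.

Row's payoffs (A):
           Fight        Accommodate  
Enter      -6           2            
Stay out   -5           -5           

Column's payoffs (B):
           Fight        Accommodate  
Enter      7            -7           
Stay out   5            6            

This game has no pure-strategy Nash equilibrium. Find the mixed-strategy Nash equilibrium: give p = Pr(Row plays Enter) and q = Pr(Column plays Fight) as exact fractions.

In a mixed NE each player is indifferent between their pure strategies, so the opponent's mix sets the indifference.
Column indifferent between Fight and Accommodate: p·7 + (1−p)·5 = p·(-7) + (1−p)·6 ⟹ 5 + 2p = 6 + (-13)p ⟹ p = 1/15.
Row indifferent between Enter and Stay out: q·(-6) + (1−q)·2 = q·(-5) + (1−q)·(-5) ⟹ 2 + (-8)q = (-5) + 0q ⟹ q = 7/8.

p = 1/15, q = 7/8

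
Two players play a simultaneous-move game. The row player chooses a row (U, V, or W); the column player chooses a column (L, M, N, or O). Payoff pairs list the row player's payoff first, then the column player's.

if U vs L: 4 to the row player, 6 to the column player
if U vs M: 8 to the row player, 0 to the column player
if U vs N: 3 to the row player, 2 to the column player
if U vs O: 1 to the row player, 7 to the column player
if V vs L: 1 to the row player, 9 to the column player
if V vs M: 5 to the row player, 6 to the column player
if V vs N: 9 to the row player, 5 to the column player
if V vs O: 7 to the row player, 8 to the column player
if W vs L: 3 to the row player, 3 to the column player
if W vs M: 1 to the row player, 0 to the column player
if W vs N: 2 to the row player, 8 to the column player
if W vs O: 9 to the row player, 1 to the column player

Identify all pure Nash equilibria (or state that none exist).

Find each player's best response to every opponent strategy; NE are the intersections.
The row player's best responses — vs L: U (payoff 4); vs M: U (payoff 8); vs N: V (payoff 9); vs O: W (payoff 9).
The column player's best responses — vs U: O (payoff 7); vs V: L (payoff 9); vs W: N (payoff 8).
No cell has both players best-responding. For instance, the row player's best reply to M is U, but against U the column player prefers O over M.

There is no pure-strategy Nash equilibrium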